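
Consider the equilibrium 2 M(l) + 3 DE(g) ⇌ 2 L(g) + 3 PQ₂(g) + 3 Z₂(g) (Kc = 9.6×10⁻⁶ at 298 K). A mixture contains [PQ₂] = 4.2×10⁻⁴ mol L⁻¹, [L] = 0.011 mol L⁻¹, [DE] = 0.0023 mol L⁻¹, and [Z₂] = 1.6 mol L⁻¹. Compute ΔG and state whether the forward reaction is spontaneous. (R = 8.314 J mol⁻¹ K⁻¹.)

ΔG = -2.87 kJ/mol; the forward reaction is spontaneous

(M is a pure liquid — omitted from Qc.)
Qc = [L]²·[PQ₂]³·[Z₂]³ / [DE]³ = (0.011)²·(4.2×10⁻⁴)³·(1.6)³ / (0.0023)³ = 3.02×10⁻⁶
ΔG = RT ln(Qc/Kc) = (8.314 J mol⁻¹ K⁻¹)(298 K) × ln(3.02×10⁻⁶/9.6×10⁻⁶)
   = (2.478 kJ/mol)(-1.157) = -2.87 kJ/mol
ΔG < 0, so the forward reaction is spontaneous (proceeds forward).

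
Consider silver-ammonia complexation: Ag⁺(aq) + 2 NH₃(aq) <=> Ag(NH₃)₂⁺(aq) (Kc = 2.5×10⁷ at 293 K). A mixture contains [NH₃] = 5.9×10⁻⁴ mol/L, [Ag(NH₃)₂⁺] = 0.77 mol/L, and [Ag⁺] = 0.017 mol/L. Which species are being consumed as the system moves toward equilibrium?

Qc = [Ag(NH₃)₂⁺] / ([Ag⁺]·[NH₃]²) = (0.77) / ((0.017)·(5.9×10⁻⁴)²) = 1.3×10⁸
Qc = 1.3×10⁸ > Kc = 2.5×10⁷: net reverse reaction.

Ag(NH₃)₂⁺ (products)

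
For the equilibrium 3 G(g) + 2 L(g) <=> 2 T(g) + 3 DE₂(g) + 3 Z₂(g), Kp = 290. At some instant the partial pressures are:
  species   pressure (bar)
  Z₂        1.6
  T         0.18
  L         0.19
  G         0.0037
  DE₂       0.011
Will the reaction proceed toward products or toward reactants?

Qp = P(T)²·P(DE₂)³·P(Z₂)³ / (P(G)³·P(L)²) = (0.18)²·(0.011)³·(1.6)³ / ((0.0037)³·(0.19)²) = 97
Qp = 97 < Kp = 290, so the forward reaction proceeds.

to the right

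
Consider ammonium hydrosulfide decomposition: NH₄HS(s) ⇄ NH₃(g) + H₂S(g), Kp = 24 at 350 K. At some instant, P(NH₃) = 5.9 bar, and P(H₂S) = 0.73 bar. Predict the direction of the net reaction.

(NH₄HS is a pure solid — omitted from Qp.)
Qp = P(NH₃)·P(H₂S) = (5.9)·(0.73) = 4.3
Qp = 4.3 < Kp = 24, so the forward reaction proceeds.

in the forward direction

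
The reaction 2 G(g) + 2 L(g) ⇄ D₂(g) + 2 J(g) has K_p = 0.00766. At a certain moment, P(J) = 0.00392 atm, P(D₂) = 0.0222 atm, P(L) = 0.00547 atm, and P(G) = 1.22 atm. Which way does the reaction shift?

no net change (already at equilibrium)

Q_p = P(D₂)·P(J)² / (P(G)²·P(L)²) = (0.0222)·(0.00392)² / ((1.22)²·(0.00547)²) = 0.00766
Q_p = 0.00766 = K_p, so the system is already at equilibrium.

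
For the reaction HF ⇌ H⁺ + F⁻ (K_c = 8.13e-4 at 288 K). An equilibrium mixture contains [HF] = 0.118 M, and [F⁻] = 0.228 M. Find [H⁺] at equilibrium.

[H⁺] = 4.21e-4 M

At equilibrium, K_c = [H⁺]·[F⁻] / [HF] = 8.13e-4.
([H⁺])·(0.228) / (0.118) = 8.13e-4
[H⁺] = 4.21e-4 M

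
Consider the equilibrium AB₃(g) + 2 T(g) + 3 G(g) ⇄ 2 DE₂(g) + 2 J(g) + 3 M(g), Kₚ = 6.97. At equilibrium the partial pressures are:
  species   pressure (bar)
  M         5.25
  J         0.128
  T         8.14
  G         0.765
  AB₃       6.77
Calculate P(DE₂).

At equilibrium, Kₚ = P(DE₂)²·P(J)²·P(M)³ / (P(AB₃)·P(T)²·P(G)³) = 6.97.
(P(DE₂))²·(0.128)²·(5.25)³ / ((6.77)·(8.14)²·(0.765)³) = 6.97
P(DE₂)² = 590 ⇒ P(DE₂) = 24.3 bar

P(DE₂) = 24.3 bar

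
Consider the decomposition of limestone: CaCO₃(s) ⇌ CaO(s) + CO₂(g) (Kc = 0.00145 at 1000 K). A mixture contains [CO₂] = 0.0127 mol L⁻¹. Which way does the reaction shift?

in the reverse direction

(CaCO₃, CaO are pure solids — omitted from Qc.)
Qc = [CO₂] = 0.0127
Qc = 0.0127 > Kc = 0.00145, so the reverse reaction proceeds.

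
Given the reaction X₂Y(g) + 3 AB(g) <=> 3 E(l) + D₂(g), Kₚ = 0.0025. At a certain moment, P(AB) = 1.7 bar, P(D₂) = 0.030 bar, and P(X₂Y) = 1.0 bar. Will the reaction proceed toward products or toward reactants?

in the reverse direction

(E is a pure liquid — omitted from Qₚ.)
Qₚ = P(D₂) / (P(X₂Y)·P(AB)³) = (0.030) / ((1.0)·(1.7)³) = 0.0061
Qₚ = 0.0061 > Kₚ = 0.0025, so the reverse reaction proceeds.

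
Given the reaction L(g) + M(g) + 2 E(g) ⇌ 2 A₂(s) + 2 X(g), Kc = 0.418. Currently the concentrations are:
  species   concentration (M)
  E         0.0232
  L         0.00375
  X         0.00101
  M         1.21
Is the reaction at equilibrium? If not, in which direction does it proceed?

(A₂ is a pure solid — omitted from Qc.)
Qc = [X]² / ([L]·[M]·[E]²) = (0.00101)² / ((0.00375)·(1.21)·(0.0232)²) = 0.418
Qc = 0.418 = Kc, so the system is already at equilibrium.

neither direction; the system is at equilibrium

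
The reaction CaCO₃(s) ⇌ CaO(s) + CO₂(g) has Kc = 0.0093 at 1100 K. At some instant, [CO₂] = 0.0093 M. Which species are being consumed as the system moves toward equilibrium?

none (at equilibrium)

(CaCO₃, CaO are pure solids — omitted from Qc.)
Qc = [CO₂] = 0.0093
Qc = 0.0093 = Kc; the system is at equilibrium.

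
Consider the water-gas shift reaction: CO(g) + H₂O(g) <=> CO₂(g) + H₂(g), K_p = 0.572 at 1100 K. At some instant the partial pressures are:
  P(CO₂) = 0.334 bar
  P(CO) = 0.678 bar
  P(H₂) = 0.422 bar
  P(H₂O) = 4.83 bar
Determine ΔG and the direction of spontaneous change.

Q_p = P(CO₂)·P(H₂) / (P(CO)·P(H₂O)) = (0.334)·(0.422) / ((0.678)·(4.83)) = 0.0430
ΔG = RT ln(Q_p/K_p) = (8.314 J mol⁻¹ K⁻¹)(1100 K) × ln(0.0430/0.572)
   = (9.145 kJ/mol)(-2.588) = -23.7 kJ/mol
ΔG < 0, so the forward reaction is spontaneous (proceeds forward).

ΔG = -23.7 kJ/mol; the forward reaction is spontaneous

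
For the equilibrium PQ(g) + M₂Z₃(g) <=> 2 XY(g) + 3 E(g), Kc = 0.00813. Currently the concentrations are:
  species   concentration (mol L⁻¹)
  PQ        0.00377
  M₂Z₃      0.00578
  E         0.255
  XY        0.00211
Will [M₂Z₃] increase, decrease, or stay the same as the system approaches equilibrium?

Qc = [XY]²·[E]³ / ([PQ]·[M₂Z₃]) = (0.00211)²·(0.255)³ / ((0.00377)·(0.00578)) = 0.00339
Qc = 0.00339 < Kc = 0.00813: net forward reaction.
M₂Z₃ is a reactant, so it decreases.

decrease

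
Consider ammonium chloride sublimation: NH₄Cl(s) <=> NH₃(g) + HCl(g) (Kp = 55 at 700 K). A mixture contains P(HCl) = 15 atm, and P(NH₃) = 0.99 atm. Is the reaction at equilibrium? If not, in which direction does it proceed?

forward (toward products)

(NH₄Cl is a pure solid — omitted from Qp.)
Qp = P(NH₃)·P(HCl) = (0.99)·(15) = 15
Qp = 15 < Kp = 55, so the forward reaction proceeds.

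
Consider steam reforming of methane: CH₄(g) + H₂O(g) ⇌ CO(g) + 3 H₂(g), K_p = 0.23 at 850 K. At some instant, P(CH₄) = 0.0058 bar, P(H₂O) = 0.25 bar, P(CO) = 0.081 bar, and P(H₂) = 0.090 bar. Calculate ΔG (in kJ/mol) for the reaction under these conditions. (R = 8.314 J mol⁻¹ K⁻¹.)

ΔG = -12.2 kJ/mol

Q_p = P(CO)·P(H₂)³ / (P(CH₄)·P(H₂O)) = (0.081)·(0.090)³ / ((0.0058)·(0.25)) = 0.0407
ΔG = RT ln(Q_p/K_p) = (8.314 J mol⁻¹ K⁻¹)(850 K) × ln(0.0407/0.23)
   = (7.067 kJ/mol)(-1.732) = -12.2 kJ/mol
ΔG < 0, so the forward reaction is spontaneous (proceeds forward).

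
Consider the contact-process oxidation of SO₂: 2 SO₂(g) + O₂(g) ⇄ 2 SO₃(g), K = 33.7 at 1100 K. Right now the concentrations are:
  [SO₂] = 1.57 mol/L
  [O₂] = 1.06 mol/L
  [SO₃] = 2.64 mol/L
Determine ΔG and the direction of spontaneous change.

Q = [SO₃]² / ([SO₂]²·[O₂]) = (2.64)² / ((1.57)²·(1.06)) = 2.67
ΔG = RT ln(Q/K) = (8.314 J mol⁻¹ K⁻¹)(1100 K) × ln(2.67/33.7)
   = (9.145 kJ/mol)(-2.535) = -23.2 kJ/mol
ΔG < 0, so the forward reaction is spontaneous (proceeds forward).

ΔG = -23.2 kJ/mol; the forward reaction is spontaneous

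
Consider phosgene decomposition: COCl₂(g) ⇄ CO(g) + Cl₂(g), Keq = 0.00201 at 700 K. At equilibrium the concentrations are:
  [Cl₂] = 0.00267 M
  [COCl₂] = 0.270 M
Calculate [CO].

[CO] = 0.203 M

At equilibrium, Keq = [CO]·[Cl₂] / [COCl₂] = 0.00201.
([CO])·(0.00267) / (0.270) = 0.00201
[CO] = 0.203 M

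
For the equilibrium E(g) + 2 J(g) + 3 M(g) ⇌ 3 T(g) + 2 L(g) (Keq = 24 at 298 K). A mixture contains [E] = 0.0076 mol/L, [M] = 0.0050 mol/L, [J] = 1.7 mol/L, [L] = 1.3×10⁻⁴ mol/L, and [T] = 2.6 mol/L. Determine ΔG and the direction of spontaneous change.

Q = [T]³·[L]² / ([E]·[J]²·[M]³) = (2.6)³·(1.3×10⁻⁴)² / ((0.0076)·(1.7)²·(0.0050)³) = 108
ΔG = RT ln(Q/Keq) = (8.314 J mol⁻¹ K⁻¹)(298 K) × ln(108/24)
   = (2.478 kJ/mol)(1.504) = 3.73 kJ/mol
ΔG > 0, so the forward reaction is non-spontaneous (proceeds in reverse).

ΔG = 3.73 kJ/mol; the forward reaction is non-spontaneous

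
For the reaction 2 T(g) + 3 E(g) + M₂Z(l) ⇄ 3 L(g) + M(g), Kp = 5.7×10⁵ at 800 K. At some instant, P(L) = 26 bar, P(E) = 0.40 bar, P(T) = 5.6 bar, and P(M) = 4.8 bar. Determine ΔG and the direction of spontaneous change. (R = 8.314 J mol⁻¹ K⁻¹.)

ΔG = -17.3 kJ/mol; the forward reaction is spontaneous

(M₂Z is a pure liquid — omitted from Qp.)
Qp = P(L)³·P(M) / (P(T)²·P(E)³) = (26)³·(4.8) / ((5.6)²·(0.40)³) = 42000
ΔG = RT ln(Qp/Kp) = (8.314 J mol⁻¹ K⁻¹)(800 K) × ln(42000/5.7×10⁵)
   = (6.651 kJ/mol)(-2.608) = -17.3 kJ/mol
ΔG < 0, so the forward reaction is spontaneous (proceeds forward).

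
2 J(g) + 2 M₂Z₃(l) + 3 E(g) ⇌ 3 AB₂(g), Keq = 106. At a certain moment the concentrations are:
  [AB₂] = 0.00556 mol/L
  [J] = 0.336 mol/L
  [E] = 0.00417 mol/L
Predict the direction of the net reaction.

(M₂Z₃ is a pure liquid — omitted from Q.)
Q = [AB₂]³ / ([J]²·[E]³) = (0.00556)³ / ((0.336)²·(0.00417)³) = 21.0
Q = 21.0 < Keq = 106, so the forward reaction proceeds.

to the right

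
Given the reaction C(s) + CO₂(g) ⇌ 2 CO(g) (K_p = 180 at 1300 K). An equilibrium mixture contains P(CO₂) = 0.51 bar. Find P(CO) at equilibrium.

(C is a pure solid — omitted from K_p.)
At equilibrium, K_p = P(CO)² / P(CO₂) = 180.
(P(CO))² / (0.51) = 180
P(CO)² = 91.8 ⇒ P(CO) = 9.6 bar

P(CO) = 9.6 bar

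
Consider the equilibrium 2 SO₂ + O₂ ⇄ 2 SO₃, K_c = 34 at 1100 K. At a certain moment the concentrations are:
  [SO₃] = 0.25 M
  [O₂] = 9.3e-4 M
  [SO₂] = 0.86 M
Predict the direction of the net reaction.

Q_c = [SO₃]² / ([SO₂]²·[O₂]) = (0.25)² / ((0.86)²·(9.3e-4)) = 91
Q_c = 91 > K_c = 34, so the reverse reaction proceeds.

to the left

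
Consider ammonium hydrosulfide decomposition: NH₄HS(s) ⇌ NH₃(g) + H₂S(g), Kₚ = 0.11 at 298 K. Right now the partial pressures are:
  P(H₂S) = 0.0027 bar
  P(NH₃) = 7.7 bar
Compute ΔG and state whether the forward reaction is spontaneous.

(NH₄HS is a pure solid — omitted from Qₚ.)
Qₚ = P(NH₃)·P(H₂S) = (7.7)·(0.0027) = 0.0208
ΔG = RT ln(Qₚ/Kₚ) = (8.314 J mol⁻¹ K⁻¹)(298 K) × ln(0.0208/0.11)
   = (2.478 kJ/mol)(-1.666) = -4.13 kJ/mol
ΔG < 0, so the forward reaction is spontaneous (proceeds forward).

ΔG = -4.13 kJ/mol; the forward reaction is spontaneous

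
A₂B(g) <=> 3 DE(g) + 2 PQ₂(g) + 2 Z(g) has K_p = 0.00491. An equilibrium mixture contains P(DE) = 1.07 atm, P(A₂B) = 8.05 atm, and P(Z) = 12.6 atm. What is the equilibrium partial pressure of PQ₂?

At equilibrium, K_p = P(DE)³·P(PQ₂)²·P(Z)² / P(A₂B) = 0.00491.
(1.07)³·(P(PQ₂))²·(12.6)² / (8.05) = 0.00491
P(PQ₂)² = 2.03×10⁻⁴ ⇒ P(PQ₂) = 0.0143 atm

P(PQ₂) = 0.0143 atm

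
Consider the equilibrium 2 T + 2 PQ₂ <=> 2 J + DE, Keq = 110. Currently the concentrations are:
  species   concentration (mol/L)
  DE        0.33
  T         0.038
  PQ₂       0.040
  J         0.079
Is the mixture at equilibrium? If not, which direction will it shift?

Q = [J]²·[DE] / ([T]²·[PQ₂]²) = (0.079)²·(0.33) / ((0.038)²·(0.040)²) = 890
Q = 890 > Keq = 110: net reverse reaction.

no; Q > K, reaction proceeds in reverse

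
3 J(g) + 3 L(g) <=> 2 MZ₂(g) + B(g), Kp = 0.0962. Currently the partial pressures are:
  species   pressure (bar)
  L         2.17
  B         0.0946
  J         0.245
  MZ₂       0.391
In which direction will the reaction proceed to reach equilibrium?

Qp = P(MZ₂)²·P(B) / (P(J)³·P(L)³) = (0.391)²·(0.0946) / ((0.245)³·(2.17)³) = 0.0962
Qp = 0.0962 = Kp, so the system is already at equilibrium.

at equilibrium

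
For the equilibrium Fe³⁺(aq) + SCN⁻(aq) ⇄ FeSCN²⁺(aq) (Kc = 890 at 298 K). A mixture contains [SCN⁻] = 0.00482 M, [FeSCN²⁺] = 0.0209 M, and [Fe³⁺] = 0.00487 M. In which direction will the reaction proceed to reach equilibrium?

neither direction; the system is at equilibrium

Qc = [FeSCN²⁺] / ([Fe³⁺]·[SCN⁻]) = (0.0209) / ((0.00487)·(0.00482)) = 890
Qc = 890 = Kc, so the system is already at equilibrium.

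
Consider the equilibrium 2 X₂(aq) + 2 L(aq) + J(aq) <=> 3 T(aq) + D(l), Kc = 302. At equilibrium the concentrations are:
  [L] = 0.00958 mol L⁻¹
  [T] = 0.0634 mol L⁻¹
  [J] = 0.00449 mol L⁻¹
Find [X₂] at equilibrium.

[X₂] = 1.43 mol L⁻¹

(D is a pure liquid — omitted from Kc.)
At equilibrium, Kc = [T]³ / ([X₂]²·[L]²·[J]) = 302.
(0.0634)³ / (([X₂])²·(0.00958)²·(0.00449)) = 302
[X₂]² = 2.05 ⇒ [X₂] = 1.43 mol L⁻¹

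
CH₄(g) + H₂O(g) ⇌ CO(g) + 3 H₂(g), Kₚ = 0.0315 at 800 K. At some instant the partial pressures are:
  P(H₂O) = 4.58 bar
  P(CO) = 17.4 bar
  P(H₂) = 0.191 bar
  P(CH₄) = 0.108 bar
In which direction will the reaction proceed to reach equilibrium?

to the left

Qₚ = P(CO)·P(H₂)³ / (P(CH₄)·P(H₂O)) = (17.4)·(0.191)³ / ((0.108)·(4.58)) = 0.245
Qₚ = 0.245 > Kₚ = 0.0315, so the reverse reaction proceeds.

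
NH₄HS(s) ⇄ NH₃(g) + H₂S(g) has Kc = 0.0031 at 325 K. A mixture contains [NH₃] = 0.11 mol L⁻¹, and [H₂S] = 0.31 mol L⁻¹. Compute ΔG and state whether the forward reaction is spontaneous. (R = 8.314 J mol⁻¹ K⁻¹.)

(NH₄HS is a pure solid — omitted from Qc.)
Qc = [NH₃]·[H₂S] = (0.11)·(0.31) = 0.0341
ΔG = RT ln(Qc/Kc) = (8.314 J mol⁻¹ K⁻¹)(325 K) × ln(0.0341/0.0031)
   = (2.702 kJ/mol)(2.398) = 6.48 kJ/mol
ΔG > 0, so the forward reaction is non-spontaneous (proceeds in reverse).

ΔG = 6.48 kJ/mol; the forward reaction is non-spontaneous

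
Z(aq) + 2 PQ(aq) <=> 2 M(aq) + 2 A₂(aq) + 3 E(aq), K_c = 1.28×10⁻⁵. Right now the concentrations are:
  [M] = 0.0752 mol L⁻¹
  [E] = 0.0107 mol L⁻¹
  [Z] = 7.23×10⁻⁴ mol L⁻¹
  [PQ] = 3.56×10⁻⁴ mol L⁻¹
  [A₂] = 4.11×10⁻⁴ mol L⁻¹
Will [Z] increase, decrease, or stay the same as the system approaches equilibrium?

Q_c = [M]²·[A₂]²·[E]³ / ([Z]·[PQ]²) = (0.0752)²·(4.11×10⁻⁴)²·(0.0107)³ / ((7.23×10⁻⁴)·(3.56×10⁻⁴)²) = 1.28×10⁻⁵
Q_c = 1.28×10⁻⁵ = K_c; the system is at equilibrium.

stay the same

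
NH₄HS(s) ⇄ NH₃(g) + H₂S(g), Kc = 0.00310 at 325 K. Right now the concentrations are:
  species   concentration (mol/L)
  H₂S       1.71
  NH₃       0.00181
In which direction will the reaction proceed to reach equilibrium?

neither direction; the system is at equilibrium

(NH₄HS is a pure solid — omitted from Qc.)
Qc = [NH₃]·[H₂S] = (0.00181)·(1.71) = 0.00310
Qc = 0.00310 = Kc, so the system is already at equilibrium.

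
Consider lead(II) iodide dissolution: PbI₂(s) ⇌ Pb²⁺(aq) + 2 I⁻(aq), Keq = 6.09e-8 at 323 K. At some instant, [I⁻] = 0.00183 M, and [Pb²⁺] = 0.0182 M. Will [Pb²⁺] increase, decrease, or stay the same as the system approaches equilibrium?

(PbI₂ is a pure solid — omitted from Q.)
Q = [Pb²⁺]·[I⁻]² = (0.0182)·(0.00183)² = 6.09e-8
Q = 6.09e-8 = Keq; the system is at equilibrium.

stay the same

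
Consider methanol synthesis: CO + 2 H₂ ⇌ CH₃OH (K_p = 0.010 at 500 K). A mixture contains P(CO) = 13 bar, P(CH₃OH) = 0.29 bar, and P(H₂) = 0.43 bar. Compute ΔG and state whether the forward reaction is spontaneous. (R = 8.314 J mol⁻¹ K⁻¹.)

Q_p = P(CH₃OH) / (P(CO)·P(H₂)²) = (0.29) / ((13)·(0.43)²) = 0.121
ΔG = RT ln(Q_p/K_p) = (8.314 J mol⁻¹ K⁻¹)(500 K) × ln(0.121/0.010)
   = (4.157 kJ/mol)(2.493) = 10.4 kJ/mol
ΔG > 0, so the forward reaction is non-spontaneous (proceeds in reverse).

ΔG = 10.4 kJ/mol; the forward reaction is non-spontaneous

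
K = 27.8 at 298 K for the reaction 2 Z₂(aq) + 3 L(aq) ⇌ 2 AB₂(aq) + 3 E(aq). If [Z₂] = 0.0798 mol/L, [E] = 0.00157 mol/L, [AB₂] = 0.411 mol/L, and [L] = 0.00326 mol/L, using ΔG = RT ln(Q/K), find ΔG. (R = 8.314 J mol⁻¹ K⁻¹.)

ΔG = -5.55 kJ/mol

Q = [AB₂]²·[E]³ / ([Z₂]²·[L]³) = (0.411)²·(0.00157)³ / ((0.0798)²·(0.00326)³) = 2.96
ΔG = RT ln(Q/K) = (8.314 J mol⁻¹ K⁻¹)(298 K) × ln(2.96/27.8)
   = (2.478 kJ/mol)(-2.240) = -5.55 kJ/mol
ΔG < 0, so the forward reaction is spontaneous (proceeds forward).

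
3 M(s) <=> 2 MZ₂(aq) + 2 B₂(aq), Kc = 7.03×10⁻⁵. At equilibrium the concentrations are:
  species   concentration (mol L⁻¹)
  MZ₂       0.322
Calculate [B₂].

[B₂] = 0.0260 mol L⁻¹

(M is a pure solid — omitted from Kc.)
At equilibrium, Kc = [MZ₂]²·[B₂]² = 7.03×10⁻⁵.
(0.322)²·([B₂])² = 7.03×10⁻⁵
[B₂]² = 6.78×10⁻⁴ ⇒ [B₂] = 0.0260 mol L⁻¹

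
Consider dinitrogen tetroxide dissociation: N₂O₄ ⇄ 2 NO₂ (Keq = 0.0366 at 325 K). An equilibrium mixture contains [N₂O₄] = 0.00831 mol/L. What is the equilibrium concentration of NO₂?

[NO₂] = 0.0174 mol/L

At equilibrium, Keq = [NO₂]² / [N₂O₄] = 0.0366.
([NO₂])² / (0.00831) = 0.0366
[NO₂]² = 3.04×10⁻⁴ ⇒ [NO₂] = 0.0174 mol/L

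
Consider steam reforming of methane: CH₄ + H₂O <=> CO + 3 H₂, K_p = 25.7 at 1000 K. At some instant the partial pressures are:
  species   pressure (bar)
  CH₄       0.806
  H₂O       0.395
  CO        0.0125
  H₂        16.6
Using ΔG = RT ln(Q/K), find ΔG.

Q_p = P(CO)·P(H₂)³ / (P(CH₄)·P(H₂O)) = (0.0125)·(16.6)³ / ((0.806)·(0.395)) = 180
ΔG = RT ln(Q_p/K_p) = (8.314 J mol⁻¹ K⁻¹)(1000 K) × ln(180/25.7)
   = (8.314 kJ/mol)(1.946) = 16.2 kJ/mol
ΔG > 0, so the forward reaction is non-spontaneous (proceeds in reverse).

ΔG = 16.2 kJ/mol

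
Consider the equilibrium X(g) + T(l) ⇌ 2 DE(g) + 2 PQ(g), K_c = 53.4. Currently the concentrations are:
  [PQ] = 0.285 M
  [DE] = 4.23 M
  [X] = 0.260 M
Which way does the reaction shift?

(T is a pure liquid — omitted from Q_c.)
Q_c = [DE]²·[PQ]² / [X] = (4.23)²·(0.285)² / (0.260) = 5.59
Q_c = 5.59 < K_c = 53.4, so the forward reaction proceeds.

in the forward direction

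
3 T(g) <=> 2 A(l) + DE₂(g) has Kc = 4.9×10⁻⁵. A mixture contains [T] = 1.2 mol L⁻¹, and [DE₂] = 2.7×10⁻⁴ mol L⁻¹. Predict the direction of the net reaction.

(A is a pure liquid — omitted from Qc.)
Qc = [DE₂] / [T]³ = (2.7×10⁻⁴) / (1.2)³ = 1.6×10⁻⁴
Qc = 1.6×10⁻⁴ > Kc = 4.9×10⁻⁵, so the reverse reaction proceeds.

in the reverse direction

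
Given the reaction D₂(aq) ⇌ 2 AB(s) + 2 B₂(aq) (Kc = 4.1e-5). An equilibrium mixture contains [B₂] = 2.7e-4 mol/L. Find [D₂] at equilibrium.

(AB is a pure solid — omitted from Kc.)
At equilibrium, Kc = [B₂]² / [D₂] = 4.1e-5.
(2.7e-4)² / ([D₂]) = 4.1e-5
[D₂] = 0.00178 = 0.0018 mol/L

[D₂] = 0.0018 mol/L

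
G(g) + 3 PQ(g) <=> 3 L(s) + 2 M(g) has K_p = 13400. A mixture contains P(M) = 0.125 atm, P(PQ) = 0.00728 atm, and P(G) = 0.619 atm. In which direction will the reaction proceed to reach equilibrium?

(L is a pure solid — omitted from Q_p.)
Q_p = P(M)² / (P(G)·P(PQ)³) = (0.125)² / ((0.619)·(0.00728)³) = 65400
Q_p = 65400 > K_p = 13400, so the reverse reaction proceeds.

toward reactants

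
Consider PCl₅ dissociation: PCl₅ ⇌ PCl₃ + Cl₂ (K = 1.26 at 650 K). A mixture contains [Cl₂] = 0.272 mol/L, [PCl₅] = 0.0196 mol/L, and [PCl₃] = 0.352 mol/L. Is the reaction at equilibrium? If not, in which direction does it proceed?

Q = [PCl₃]·[Cl₂] / [PCl₅] = (0.352)·(0.272) / (0.0196) = 4.88
Q = 4.88 > K = 1.26, so the reverse reaction proceeds.

reverse (toward reactants)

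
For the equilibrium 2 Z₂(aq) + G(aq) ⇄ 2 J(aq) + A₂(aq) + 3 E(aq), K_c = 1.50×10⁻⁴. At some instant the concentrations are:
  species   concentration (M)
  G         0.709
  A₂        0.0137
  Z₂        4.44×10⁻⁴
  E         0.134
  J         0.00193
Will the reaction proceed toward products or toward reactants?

in the reverse direction

Q_c = [J]²·[A₂]·[E]³ / ([Z₂]²·[G]) = (0.00193)²·(0.0137)·(0.134)³ / ((4.44×10⁻⁴)²·(0.709)) = 8.78×10⁻⁴
Q_c = 8.78×10⁻⁴ > K_c = 1.50×10⁻⁴, so the reverse reaction proceeds.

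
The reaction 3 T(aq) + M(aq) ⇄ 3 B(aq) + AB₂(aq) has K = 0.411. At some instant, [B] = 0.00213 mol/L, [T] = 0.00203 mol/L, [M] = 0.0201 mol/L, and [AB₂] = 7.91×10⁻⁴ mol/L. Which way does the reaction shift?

Q = [B]³·[AB₂] / ([T]³·[M]) = (0.00213)³·(7.91×10⁻⁴) / ((0.00203)³·(0.0201)) = 0.0455
Q = 0.0455 < K = 0.411, so the forward reaction proceeds.

in the forward direction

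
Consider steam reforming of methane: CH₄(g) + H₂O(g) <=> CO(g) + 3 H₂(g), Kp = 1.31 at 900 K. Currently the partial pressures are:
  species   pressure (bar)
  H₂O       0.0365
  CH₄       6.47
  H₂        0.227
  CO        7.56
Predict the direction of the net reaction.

Qp = P(CO)·P(H₂)³ / (P(CH₄)·P(H₂O)) = (7.56)·(0.227)³ / ((6.47)·(0.0365)) = 0.374
Qp = 0.374 < Kp = 1.31, so the forward reaction proceeds.

forward (toward products)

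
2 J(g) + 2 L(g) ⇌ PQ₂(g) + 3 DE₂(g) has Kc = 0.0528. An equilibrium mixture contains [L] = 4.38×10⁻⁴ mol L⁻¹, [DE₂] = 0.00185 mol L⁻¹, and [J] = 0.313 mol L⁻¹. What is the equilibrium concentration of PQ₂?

[PQ₂] = 0.157 mol L⁻¹

At equilibrium, Kc = [PQ₂]·[DE₂]³ / ([J]²·[L]²) = 0.0528.
([PQ₂])·(0.00185)³ / ((0.313)²·(4.38×10⁻⁴)²) = 0.0528
[PQ₂] = 0.157 mol L⁻¹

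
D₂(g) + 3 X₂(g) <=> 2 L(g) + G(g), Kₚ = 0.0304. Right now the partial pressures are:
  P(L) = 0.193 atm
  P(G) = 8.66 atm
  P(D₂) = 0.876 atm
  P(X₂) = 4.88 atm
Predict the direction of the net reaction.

in the forward direction

Qₚ = P(L)²·P(G) / (P(D₂)·P(X₂)³) = (0.193)²·(8.66) / ((0.876)·(4.88)³) = 0.00317
Qₚ = 0.00317 < Kₚ = 0.0304, so the forward reaction proceeds.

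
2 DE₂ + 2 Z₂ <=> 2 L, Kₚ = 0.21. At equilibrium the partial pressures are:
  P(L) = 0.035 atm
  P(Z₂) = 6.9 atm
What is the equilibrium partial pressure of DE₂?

At equilibrium, Kₚ = P(L)² / (P(DE₂)²·P(Z₂)²) = 0.21.
(0.035)² / ((P(DE₂))²·(6.9)²) = 0.21
P(DE₂)² = 1.23×10⁻⁴ ⇒ P(DE₂) = 0.011 atm

P(DE₂) = 0.011 atm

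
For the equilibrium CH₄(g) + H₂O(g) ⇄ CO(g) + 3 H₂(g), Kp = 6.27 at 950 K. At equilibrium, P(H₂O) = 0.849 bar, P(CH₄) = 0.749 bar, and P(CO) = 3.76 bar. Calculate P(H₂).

P(H₂) = 1.02 bar

At equilibrium, Kp = P(CO)·P(H₂)³ / (P(CH₄)·P(H₂O)) = 6.27.
(3.76)·(P(H₂))³ / ((0.749)·(0.849)) = 6.27
P(H₂)³ = 1.06 ⇒ P(H₂) = 1.02 bar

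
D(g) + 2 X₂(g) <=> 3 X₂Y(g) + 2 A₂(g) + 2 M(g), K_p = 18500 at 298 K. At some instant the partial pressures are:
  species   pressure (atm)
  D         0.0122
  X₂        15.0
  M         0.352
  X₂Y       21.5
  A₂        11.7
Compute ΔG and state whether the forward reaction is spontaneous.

ΔG = 2.97 kJ/mol; the forward reaction is non-spontaneous

Q_p = P(X₂Y)³·P(A₂)²·P(M)² / (P(D)·P(X₂)²) = (21.5)³·(11.7)²·(0.352)² / ((0.0122)·(15.0)²) = 61400
ΔG = RT ln(Q_p/K_p) = (8.314 J mol⁻¹ K⁻¹)(298 K) × ln(61400/18500)
   = (2.478 kJ/mol)(1.200) = 2.97 kJ/mol
ΔG > 0, so the forward reaction is non-spontaneous (proceeds in reverse).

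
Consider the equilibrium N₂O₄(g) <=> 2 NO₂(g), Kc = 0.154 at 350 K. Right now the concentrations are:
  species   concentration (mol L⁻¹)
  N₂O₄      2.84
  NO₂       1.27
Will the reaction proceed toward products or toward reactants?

in the reverse direction

Qc = [NO₂]² / [N₂O₄] = (1.27)² / (2.84) = 0.568
Qc = 0.568 > Kc = 0.154, so the reverse reaction proceeds.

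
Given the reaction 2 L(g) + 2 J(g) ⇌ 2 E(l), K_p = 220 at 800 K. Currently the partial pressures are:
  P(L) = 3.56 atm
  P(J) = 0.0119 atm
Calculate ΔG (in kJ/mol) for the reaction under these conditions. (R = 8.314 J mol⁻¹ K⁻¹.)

(E is a pure liquid — omitted from Q_p.)
Q_p = 1 / (P(L)²·P(J)²) = 1 / ((3.56)²·(0.0119)²) = 557
ΔG = RT ln(Q_p/K_p) = (8.314 J mol⁻¹ K⁻¹)(800 K) × ln(557/220)
   = (6.651 kJ/mol)(0.9289) = 6.18 kJ/mol
ΔG > 0, so the forward reaction is non-spontaneous (proceeds in reverse).

ΔG = 6.18 kJ/mol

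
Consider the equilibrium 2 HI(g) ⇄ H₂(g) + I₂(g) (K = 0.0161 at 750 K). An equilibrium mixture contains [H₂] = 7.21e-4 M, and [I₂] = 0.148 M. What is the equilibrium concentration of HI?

At equilibrium, K = [H₂]·[I₂] / [HI]² = 0.0161.
(7.21e-4)·(0.148) / ([HI])² = 0.0161
[HI]² = 0.00663 ⇒ [HI] = 0.0814 M

[HI] = 0.0814 M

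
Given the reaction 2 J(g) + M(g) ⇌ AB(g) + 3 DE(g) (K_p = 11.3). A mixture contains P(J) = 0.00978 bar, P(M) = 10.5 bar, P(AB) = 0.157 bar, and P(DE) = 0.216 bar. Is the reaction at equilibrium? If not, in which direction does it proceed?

Q_p = P(AB)·P(DE)³ / (P(J)²·P(M)) = (0.157)·(0.216)³ / ((0.00978)²·(10.5)) = 1.58
Q_p = 1.58 < K_p = 11.3, so the forward reaction proceeds.

forward (toward products)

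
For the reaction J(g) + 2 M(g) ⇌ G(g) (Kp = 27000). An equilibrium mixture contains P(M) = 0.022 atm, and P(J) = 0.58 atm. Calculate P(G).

P(G) = 7.6 atm

At equilibrium, Kp = P(G) / (P(J)·P(M)²) = 27000.
(P(G)) / ((0.58)·(0.022)²) = 27000
P(G) = 7.58 = 7.6 atm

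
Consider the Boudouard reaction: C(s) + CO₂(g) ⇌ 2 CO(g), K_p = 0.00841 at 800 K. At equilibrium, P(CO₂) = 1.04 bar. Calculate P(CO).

P(CO) = 0.0935 bar

(C is a pure solid — omitted from K_p.)
At equilibrium, K_p = P(CO)² / P(CO₂) = 0.00841.
(P(CO))² / (1.04) = 0.00841
P(CO)² = 0.00875 ⇒ P(CO) = 0.0935 bar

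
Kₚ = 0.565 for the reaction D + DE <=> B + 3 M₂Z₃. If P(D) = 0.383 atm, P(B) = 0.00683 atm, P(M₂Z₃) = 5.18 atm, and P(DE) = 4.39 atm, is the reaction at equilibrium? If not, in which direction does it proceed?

neither direction; the system is at equilibrium

Qₚ = P(B)·P(M₂Z₃)³ / (P(D)·P(DE)) = (0.00683)·(5.18)³ / ((0.383)·(4.39)) = 0.565
Qₚ = 0.565 = Kₚ, so the system is already at equilibrium.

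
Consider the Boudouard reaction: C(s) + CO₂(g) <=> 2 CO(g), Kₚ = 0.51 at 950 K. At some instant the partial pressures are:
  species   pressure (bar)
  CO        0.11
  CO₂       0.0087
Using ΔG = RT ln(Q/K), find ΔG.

ΔG = 7.92 kJ/mol

(C is a pure solid — omitted from Qₚ.)
Qₚ = P(CO)² / P(CO₂) = (0.11)² / (0.0087) = 1.39
ΔG = RT ln(Qₚ/Kₚ) = (8.314 J mol⁻¹ K⁻¹)(950 K) × ln(1.39/0.51)
   = (7.898 kJ/mol)(1.003) = 7.92 kJ/mol
ΔG > 0, so the forward reaction is non-spontaneous (proceeds in reverse).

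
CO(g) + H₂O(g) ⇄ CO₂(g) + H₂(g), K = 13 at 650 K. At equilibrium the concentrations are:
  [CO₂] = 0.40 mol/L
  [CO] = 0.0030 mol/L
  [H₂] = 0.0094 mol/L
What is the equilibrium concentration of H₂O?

[H₂O] = 0.096 mol/L

At equilibrium, K = [CO₂]·[H₂] / ([CO]·[H₂O]) = 13.
(0.40)·(0.0094) / ((0.0030)·([H₂O])) = 13
[H₂O] = 0.0964 = 0.096 mol/L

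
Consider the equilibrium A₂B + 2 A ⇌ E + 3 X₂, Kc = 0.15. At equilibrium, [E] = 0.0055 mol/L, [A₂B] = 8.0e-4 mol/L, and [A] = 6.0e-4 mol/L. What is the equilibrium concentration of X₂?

At equilibrium, Kc = [E]·[X₂]³ / ([A₂B]·[A]²) = 0.15.
(0.0055)·([X₂])³ / ((8.0e-4)·(6.0e-4)²) = 0.15
[X₂]³ = 7.85e-9 ⇒ [X₂] = 0.0020 mol/L

[X₂] = 0.0020 mol/L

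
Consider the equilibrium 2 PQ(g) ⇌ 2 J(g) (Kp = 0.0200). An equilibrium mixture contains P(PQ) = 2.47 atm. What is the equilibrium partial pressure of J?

P(J) = 0.349 atm

At equilibrium, Kp = P(J)² / P(PQ)² = 0.0200.
(P(J))² / (2.47)² = 0.0200
P(J)² = 0.122 ⇒ P(J) = 0.349 atm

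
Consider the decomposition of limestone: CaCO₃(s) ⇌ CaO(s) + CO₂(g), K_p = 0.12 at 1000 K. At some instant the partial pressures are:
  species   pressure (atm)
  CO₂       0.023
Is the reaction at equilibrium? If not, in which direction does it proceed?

in the forward direction

(CaCO₃, CaO are pure solids — omitted from Q_p.)
Q_p = P(CO₂) = 0.023
Q_p = 0.023 < K_p = 0.12, so the forward reaction proceeds.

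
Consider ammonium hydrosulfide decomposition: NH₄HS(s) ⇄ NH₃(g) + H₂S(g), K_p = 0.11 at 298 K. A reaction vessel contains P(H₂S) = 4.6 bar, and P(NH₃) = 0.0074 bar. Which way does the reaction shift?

in the forward direction

(NH₄HS is a pure solid — omitted from Q_p.)
Q_p = P(NH₃)·P(H₂S) = (0.0074)·(4.6) = 0.034
Q_p = 0.034 < K_p = 0.11, so the forward reaction proceeds.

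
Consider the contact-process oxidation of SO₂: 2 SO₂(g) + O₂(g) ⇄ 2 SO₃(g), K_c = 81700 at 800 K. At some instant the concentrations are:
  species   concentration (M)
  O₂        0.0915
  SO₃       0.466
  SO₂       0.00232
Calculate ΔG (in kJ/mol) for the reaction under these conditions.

Q_c = [SO₃]² / ([SO₂]²·[O₂]) = (0.466)² / ((0.00232)²·(0.0915)) = 4.41e5
ΔG = RT ln(Q_c/K_c) = (8.314 J mol⁻¹ K⁻¹)(800 K) × ln(4.41e5/81700)
   = (6.651 kJ/mol)(1.686) = 11.2 kJ/mol
ΔG > 0, so the forward reaction is non-spontaneous (proceeds in reverse).

ΔG = 11.2 kJ/mol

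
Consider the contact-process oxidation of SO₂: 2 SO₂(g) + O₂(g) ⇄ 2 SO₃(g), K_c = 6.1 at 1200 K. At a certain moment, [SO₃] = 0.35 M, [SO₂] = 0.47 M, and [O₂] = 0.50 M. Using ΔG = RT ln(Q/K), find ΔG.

Q_c = [SO₃]² / ([SO₂]²·[O₂]) = (0.35)² / ((0.47)²·(0.50)) = 1.11
ΔG = RT ln(Q_c/K_c) = (8.314 J mol⁻¹ K⁻¹)(1200 K) × ln(1.11/6.1)
   = (9.977 kJ/mol)(-1.704) = -17.0 kJ/mol
ΔG < 0, so the forward reaction is spontaneous (proceeds forward).

ΔG = -17.0 kJ/mol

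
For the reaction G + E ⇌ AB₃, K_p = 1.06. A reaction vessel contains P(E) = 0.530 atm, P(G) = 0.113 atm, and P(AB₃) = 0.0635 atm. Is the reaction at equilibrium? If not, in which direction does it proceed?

Q_p = P(AB₃) / (P(G)·P(E)) = (0.0635) / ((0.113)·(0.530)) = 1.06
Q_p = 1.06 = K_p, so the system is already at equilibrium.

at equilibrium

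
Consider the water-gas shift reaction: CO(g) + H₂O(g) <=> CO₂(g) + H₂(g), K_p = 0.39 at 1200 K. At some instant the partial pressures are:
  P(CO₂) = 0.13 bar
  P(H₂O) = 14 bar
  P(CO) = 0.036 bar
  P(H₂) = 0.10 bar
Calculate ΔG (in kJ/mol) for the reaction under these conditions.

ΔG = -27.1 kJ/mol

Q_p = P(CO₂)·P(H₂) / (P(CO)·P(H₂O)) = (0.13)·(0.10) / ((0.036)·(14)) = 0.0258
ΔG = RT ln(Q_p/K_p) = (8.314 J mol⁻¹ K⁻¹)(1200 K) × ln(0.0258/0.39)
   = (9.977 kJ/mol)(-2.716) = -27.1 kJ/mol
ΔG < 0, so the forward reaction is spontaneous (proceeds forward).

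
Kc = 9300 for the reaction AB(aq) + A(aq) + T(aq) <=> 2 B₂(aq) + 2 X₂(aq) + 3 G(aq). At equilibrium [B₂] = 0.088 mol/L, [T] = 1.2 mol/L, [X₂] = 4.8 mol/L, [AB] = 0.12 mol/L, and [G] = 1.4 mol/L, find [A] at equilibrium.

At equilibrium, Kc = [B₂]²·[X₂]²·[G]³ / ([AB]·[A]·[T]) = 9300.
(0.088)²·(4.8)²·(1.4)³ / ((0.12)·([A])·(1.2)) = 9300
[A] = 3.66×10⁻⁴ = 3.7×10⁻⁴ mol/L

[A] = 3.7×10⁻⁴ mol/L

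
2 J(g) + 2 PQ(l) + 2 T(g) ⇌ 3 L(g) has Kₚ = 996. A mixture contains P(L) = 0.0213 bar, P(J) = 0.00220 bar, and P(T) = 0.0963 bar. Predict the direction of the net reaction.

forward (toward products)

(PQ is a pure liquid — omitted from Qₚ.)
Qₚ = P(L)³ / (P(J)²·P(T)²) = (0.0213)³ / ((0.00220)²·(0.0963)²) = 215
Qₚ = 215 < Kₚ = 996, so the forward reaction proceeds.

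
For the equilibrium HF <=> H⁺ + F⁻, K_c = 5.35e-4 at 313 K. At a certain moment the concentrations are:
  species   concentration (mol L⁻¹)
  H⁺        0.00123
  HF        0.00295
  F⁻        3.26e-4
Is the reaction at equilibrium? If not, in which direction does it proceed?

forward (toward products)

Q_c = [H⁺]·[F⁻] / [HF] = (0.00123)·(3.26e-4) / (0.00295) = 1.36e-4
Q_c = 1.36e-4 < K_c = 5.35e-4, so the forward reaction proceeds.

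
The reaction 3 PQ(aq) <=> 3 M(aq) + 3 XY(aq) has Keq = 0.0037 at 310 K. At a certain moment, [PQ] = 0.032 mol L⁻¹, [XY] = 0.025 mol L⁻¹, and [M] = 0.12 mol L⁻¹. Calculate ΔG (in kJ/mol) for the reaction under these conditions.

Q = [M]³·[XY]³ / [PQ]³ = (0.12)³·(0.025)³ / (0.032)³ = 8.24×10⁻⁴
ΔG = RT ln(Q/Keq) = (8.314 J mol⁻¹ K⁻¹)(310 K) × ln(8.24×10⁻⁴/0.0037)
   = (2.577 kJ/mol)(-1.502) = -3.87 kJ/mol
ΔG < 0, so the forward reaction is spontaneous (proceeds forward).

ΔG = -3.87 kJ/mol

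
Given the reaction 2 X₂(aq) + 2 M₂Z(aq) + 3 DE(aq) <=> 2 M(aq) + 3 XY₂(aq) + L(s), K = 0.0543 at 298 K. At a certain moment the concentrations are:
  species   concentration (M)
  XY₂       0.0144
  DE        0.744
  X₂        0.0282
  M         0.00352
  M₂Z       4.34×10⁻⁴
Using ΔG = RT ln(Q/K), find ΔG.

ΔG = 5.95 kJ/mol

(L is a pure solid — omitted from Q.)
Q = [M]²·[XY₂]³ / ([X₂]²·[M₂Z]²·[DE]³) = (0.00352)²·(0.0144)³ / ((0.0282)²·(4.34×10⁻⁴)²·(0.744)³) = 0.600
ΔG = RT ln(Q/K) = (8.314 J mol⁻¹ K⁻¹)(298 K) × ln(0.600/0.0543)
   = (2.478 kJ/mol)(2.402) = 5.95 kJ/mol
ΔG > 0, so the forward reaction is non-spontaneous (proceeds in reverse).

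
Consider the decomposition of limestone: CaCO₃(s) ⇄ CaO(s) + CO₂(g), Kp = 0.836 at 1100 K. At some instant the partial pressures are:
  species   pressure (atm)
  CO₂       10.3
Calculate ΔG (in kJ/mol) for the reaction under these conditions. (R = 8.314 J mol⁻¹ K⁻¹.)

(CaCO₃, CaO are pure solids — omitted from Qp.)
Qp = P(CO₂) = 10.3
ΔG = RT ln(Qp/Kp) = (8.314 J mol⁻¹ K⁻¹)(1100 K) × ln(10.3/0.836)
   = (9.145 kJ/mol)(2.511) = 23.0 kJ/mol
ΔG > 0, so the forward reaction is non-spontaneous (proceeds in reverse).

ΔG = 23.0 kJ/mol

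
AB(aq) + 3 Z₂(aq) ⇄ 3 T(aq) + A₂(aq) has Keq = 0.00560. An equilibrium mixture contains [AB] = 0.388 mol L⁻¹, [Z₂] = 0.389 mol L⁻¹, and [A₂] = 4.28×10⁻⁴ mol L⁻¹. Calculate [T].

At equilibrium, Keq = [T]³·[A₂] / ([AB]·[Z₂]³) = 0.00560.
([T])³·(4.28×10⁻⁴) / ((0.388)·(0.389)³) = 0.00560
[T]³ = 0.299 ⇒ [T] = 0.669 mol L⁻¹

[T] = 0.669 mol L⁻¹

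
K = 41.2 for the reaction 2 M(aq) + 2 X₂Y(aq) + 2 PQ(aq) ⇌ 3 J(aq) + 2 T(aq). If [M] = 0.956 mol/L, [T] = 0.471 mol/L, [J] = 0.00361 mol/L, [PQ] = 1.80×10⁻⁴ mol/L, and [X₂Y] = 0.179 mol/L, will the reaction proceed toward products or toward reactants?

to the right

Q = [J]³·[T]² / ([M]²·[X₂Y]²·[PQ]²) = (0.00361)³·(0.471)² / ((0.956)²·(0.179)²·(1.80×10⁻⁴)²) = 11.0
Q = 11.0 < K = 41.2, so the forward reaction proceeds.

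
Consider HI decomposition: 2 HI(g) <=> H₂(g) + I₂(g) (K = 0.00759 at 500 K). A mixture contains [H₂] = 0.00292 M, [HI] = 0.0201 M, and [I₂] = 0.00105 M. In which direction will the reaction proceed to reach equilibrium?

no net change (already at equilibrium)

Q = [H₂]·[I₂] / [HI]² = (0.00292)·(0.00105) / (0.0201)² = 0.00759
Q = 0.00759 = K, so the system is already at equilibrium.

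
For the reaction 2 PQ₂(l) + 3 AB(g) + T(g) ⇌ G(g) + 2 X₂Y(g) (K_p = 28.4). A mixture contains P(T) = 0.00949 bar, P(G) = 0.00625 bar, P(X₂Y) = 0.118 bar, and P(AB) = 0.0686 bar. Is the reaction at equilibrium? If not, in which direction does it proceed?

neither direction; the system is at equilibrium

(PQ₂ is a pure liquid — omitted from Q_p.)
Q_p = P(G)·P(X₂Y)² / (P(AB)³·P(T)) = (0.00625)·(0.118)² / ((0.0686)³·(0.00949)) = 28.4
Q_p = 28.4 = K_p, so the system is already at equilibrium.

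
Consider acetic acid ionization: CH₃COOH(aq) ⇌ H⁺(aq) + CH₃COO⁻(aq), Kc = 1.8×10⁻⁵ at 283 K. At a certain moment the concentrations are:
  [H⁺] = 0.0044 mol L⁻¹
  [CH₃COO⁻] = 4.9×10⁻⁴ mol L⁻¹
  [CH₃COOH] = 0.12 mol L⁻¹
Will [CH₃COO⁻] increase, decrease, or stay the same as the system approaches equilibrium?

stay the same

Qc = [H⁺]·[CH₃COO⁻] / [CH₃COOH] = (0.0044)·(4.9×10⁻⁴) / (0.12) = 1.8×10⁻⁵
Qc = 1.8×10⁻⁵ = Kc; the system is at equilibrium.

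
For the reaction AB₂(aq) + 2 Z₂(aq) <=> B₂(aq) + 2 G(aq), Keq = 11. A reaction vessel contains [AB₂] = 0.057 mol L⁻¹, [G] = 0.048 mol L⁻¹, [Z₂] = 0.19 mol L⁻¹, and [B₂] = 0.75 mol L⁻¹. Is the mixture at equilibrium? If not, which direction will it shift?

no; Q < K, reaction proceeds forward

Q = [B₂]·[G]² / ([AB₂]·[Z₂]²) = (0.75)·(0.048)² / ((0.057)·(0.19)²) = 0.84
Q = 0.84 < Keq = 11: net forward reaction.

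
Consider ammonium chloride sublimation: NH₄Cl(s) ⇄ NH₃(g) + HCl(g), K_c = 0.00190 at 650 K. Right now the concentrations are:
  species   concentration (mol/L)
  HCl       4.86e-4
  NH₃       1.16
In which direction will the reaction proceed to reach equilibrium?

(NH₄Cl is a pure solid — omitted from Q_c.)
Q_c = [NH₃]·[HCl] = (1.16)·(4.86e-4) = 5.64e-4
Q_c = 5.64e-4 < K_c = 0.00190, so the forward reaction proceeds.

in the forward direction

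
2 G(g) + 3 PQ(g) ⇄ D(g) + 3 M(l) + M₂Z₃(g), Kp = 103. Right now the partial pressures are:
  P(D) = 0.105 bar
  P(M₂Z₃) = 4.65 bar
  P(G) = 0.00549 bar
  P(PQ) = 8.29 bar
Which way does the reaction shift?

to the right

(M is a pure liquid — omitted from Qp.)
Qp = P(D)·P(M₂Z₃) / (P(G)²·P(PQ)³) = (0.105)·(4.65) / ((0.00549)²·(8.29)³) = 28.4
Qp = 28.4 < Kp = 103, so the forward reaction proceeds.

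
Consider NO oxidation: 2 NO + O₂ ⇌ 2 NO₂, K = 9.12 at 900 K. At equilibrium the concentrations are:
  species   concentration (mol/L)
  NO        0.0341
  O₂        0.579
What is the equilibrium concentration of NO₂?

[NO₂] = 0.0784 mol/L

At equilibrium, K = [NO₂]² / ([NO]²·[O₂]) = 9.12.
([NO₂])² / ((0.0341)²·(0.579)) = 9.12
[NO₂]² = 0.00614 ⇒ [NO₂] = 0.0784 mol/L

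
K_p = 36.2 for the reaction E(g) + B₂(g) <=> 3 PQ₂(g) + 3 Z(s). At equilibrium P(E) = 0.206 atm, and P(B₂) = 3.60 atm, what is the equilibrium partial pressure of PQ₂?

(Z is a pure solid — omitted from K_p.)
At equilibrium, K_p = P(PQ₂)³ / (P(E)·P(B₂)) = 36.2.
(P(PQ₂))³ / ((0.206)·(3.60)) = 36.2
P(PQ₂)³ = 26.8 ⇒ P(PQ₂) = 2.99 atm

P(PQ₂) = 2.99 atm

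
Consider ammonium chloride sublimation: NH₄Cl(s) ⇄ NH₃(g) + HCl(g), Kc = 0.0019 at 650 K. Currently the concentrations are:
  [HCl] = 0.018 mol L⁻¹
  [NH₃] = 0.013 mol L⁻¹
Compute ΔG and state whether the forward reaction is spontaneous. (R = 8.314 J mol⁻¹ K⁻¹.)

(NH₄Cl is a pure solid — omitted from Qc.)
Qc = [NH₃]·[HCl] = (0.013)·(0.018) = 2.34×10⁻⁴
ΔG = RT ln(Qc/Kc) = (8.314 J mol⁻¹ K⁻¹)(650 K) × ln(2.34×10⁻⁴/0.0019)
   = (5.404 kJ/mol)(-2.094) = -11.3 kJ/mol
ΔG < 0, so the forward reaction is spontaneous (proceeds forward).

ΔG = -11.3 kJ/mol; the forward reaction is spontaneous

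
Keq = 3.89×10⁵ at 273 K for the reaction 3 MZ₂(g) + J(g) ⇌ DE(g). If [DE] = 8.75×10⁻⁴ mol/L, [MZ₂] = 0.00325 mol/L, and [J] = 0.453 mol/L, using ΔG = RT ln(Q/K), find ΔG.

Q = [DE] / ([MZ₂]³·[J]) = (8.75×10⁻⁴) / ((0.00325)³·(0.453)) = 56300
ΔG = RT ln(Q/Keq) = (8.314 J mol⁻¹ K⁻¹)(273 K) × ln(56300/3.89×10⁵)
   = (2.270 kJ/mol)(-1.933) = -4.39 kJ/mol
ΔG < 0, so the forward reaction is spontaneous (proceeds forward).

ΔG = -4.39 kJ/mol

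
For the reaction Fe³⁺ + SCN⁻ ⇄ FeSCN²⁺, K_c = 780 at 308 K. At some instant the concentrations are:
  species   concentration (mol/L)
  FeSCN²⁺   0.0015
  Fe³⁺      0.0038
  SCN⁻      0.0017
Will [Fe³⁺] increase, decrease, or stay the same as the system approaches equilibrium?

Q_c = [FeSCN²⁺] / ([Fe³⁺]·[SCN⁻]) = (0.0015) / ((0.0038)·(0.0017)) = 230
Q_c = 230 < K_c = 780: net forward reaction.
Fe³⁺ is a reactant, so it decreases.

decrease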